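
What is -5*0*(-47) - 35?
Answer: -35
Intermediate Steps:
-5*0*(-47) - 35 = 0*(-47) - 35 = 0 - 35 = -35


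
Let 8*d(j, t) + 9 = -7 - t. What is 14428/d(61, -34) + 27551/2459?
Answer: 142161767/22131 ≈ 6423.6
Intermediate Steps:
d(j, t) = -2 - t/8 (d(j, t) = -9/8 + (-7 - t)/8 = -9/8 + (-7/8 - t/8) = -2 - t/8)
14428/d(61, -34) + 27551/2459 = 14428/(-2 - 1/8*(-34)) + 27551/2459 = 14428/(-2 + 17/4) + 27551*(1/2459) = 14428/(9/4) + 27551/2459 = 14428*(4/9) + 27551/2459 = 57712/9 + 27551/2459 = 142161767/22131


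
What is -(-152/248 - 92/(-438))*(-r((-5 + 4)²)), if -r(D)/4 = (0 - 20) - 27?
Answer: -514180/6789 ≈ -75.737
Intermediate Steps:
r(D) = 188 (r(D) = -4*((0 - 20) - 27) = -4*(-20 - 27) = -4*(-47) = 188)
-(-152/248 - 92/(-438))*(-r((-5 + 4)²)) = -(-152/248 - 92/(-438))*(-1*188) = -(-152*1/248 - 92*(-1/438))*(-188) = -(-19/31 + 46/219)*(-188) = -(-2735)*(-188)/6789 = -1*514180/6789 = -514180/6789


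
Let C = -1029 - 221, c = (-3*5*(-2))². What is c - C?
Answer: 2150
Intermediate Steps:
c = 900 (c = (-15*(-2))² = 30² = 900)
C = -1250
c - C = 900 - 1*(-1250) = 900 + 1250 = 2150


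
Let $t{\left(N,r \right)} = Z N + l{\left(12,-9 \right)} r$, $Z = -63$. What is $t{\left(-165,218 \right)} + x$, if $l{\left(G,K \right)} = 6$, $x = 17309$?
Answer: $29012$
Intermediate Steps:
$t{\left(N,r \right)} = - 63 N + 6 r$
$t{\left(-165,218 \right)} + x = \left(\left(-63\right) \left(-165\right) + 6 \cdot 218\right) + 17309 = \left(10395 + 1308\right) + 17309 = 11703 + 17309 = 29012$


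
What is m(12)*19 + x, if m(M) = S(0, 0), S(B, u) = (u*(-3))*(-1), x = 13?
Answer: 13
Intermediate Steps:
S(B, u) = 3*u (S(B, u) = -3*u*(-1) = 3*u)
m(M) = 0 (m(M) = 3*0 = 0)
m(12)*19 + x = 0*19 + 13 = 0 + 13 = 13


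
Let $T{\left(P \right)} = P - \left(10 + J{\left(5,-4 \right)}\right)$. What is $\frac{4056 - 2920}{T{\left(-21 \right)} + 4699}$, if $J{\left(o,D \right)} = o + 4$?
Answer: $\frac{1136}{4659} \approx 0.24383$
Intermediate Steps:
$J{\left(o,D \right)} = 4 + o$
$T{\left(P \right)} = -19 + P$ ($T{\left(P \right)} = P - 19 = -19 + P$)
$\frac{4056 - 2920}{T{\left(-21 \right)} + 4699} = \frac{4056 - 2920}{\left(-19 - 21\right) + 4699} = \frac{1136}{-40 + 4699} = \frac{1136}{4659}$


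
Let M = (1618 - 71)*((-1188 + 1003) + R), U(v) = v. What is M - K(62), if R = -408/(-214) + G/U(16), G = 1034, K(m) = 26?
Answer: -156901979/856 ≈ -1.8330e+5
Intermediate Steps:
R = 56951/856 (R = -408/(-214) + 1034/16 = -408*(-1/214) + 1034*(1/16) = 204/107 + 517/8 = 56951/856 ≈ 66.531)
M = -156879723/856 (M = (1618 - 71)*((-1188 + 1003) + 56951/856) = 1547*(-185 + 56951/856) = 1547*(-101409/856) = -156879723/856 ≈ -1.8327e+5)
M - K(62) = -156879723/856 - 1*26 = -156879723/856 - 26 = -156901979/856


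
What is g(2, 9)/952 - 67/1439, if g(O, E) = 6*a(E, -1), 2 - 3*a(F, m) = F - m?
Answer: -10851/171241 ≈ -0.063367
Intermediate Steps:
a(F, m) = 2/3 - F/3 + m/3 (a(F, m) = 2/3 - (F - m)/3 = 2/3 + (-F/3 + m/3) = 2/3 - F/3 + m/3)
g(O, E) = 2 - 2*E (g(O, E) = 6*(2/3 - E/3 + (1/3)*(-1)) = 6*(2/3 - E/3 - 1/3) = 6*(1/3 - E/3) = 2 - 2*E)
g(2, 9)/952 - 67/1439 = (2 - 2*9)/952 - 67/1439 = (2 - 18)*(1/952) - 67*1/1439 = -16*1/952 - 67/1439 = -2/119 - 67/1439 = -10851/171241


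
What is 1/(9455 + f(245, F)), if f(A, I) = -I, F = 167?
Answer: 1/9288 ≈ 0.00010767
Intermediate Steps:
1/(9455 + f(245, F)) = 1/(9455 - 1*167) = 1/(9455 - 167) = 1/9288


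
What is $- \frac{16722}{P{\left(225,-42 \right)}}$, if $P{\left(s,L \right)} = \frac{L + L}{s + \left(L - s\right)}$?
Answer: $-8361$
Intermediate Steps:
$P{\left(s,L \right)} = 2$ ($P{\left(s,L \right)} = \frac{2 L}{L} = 2$)
$- \frac{16722}{P{\left(225,-42 \right)}} = - \frac{16722}{2} = \left(-16722\right) \frac{1}{2} = -8361$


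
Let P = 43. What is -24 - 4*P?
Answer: -196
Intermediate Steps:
-24 - 4*P = -24 - 4*43 = -24 - 172 = -196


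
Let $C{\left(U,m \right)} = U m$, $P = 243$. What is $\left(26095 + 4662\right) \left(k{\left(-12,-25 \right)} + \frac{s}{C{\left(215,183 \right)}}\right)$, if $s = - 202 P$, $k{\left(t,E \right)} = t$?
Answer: $- \frac{5343782694}{13115} \approx -4.0746 \cdot 10^{5}$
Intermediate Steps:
$s = -49086$ ($s = \left(-202\right) 243 = -49086$)
$\left(26095 + 4662\right) \left(k{\left(-12,-25 \right)} + \frac{s}{C{\left(215,183 \right)}}\right) = \left(26095 + 4662\right) \left(-12 - \frac{49086}{215 \cdot 183}\right) = 30757 \left(-12 - \frac{49086}{39345}\right) = 30757 \left(-12 - \frac{16362}{13115}\right) = 30757 \left(- \frac{173742}{13115}\right) = - \frac{5343782694}{13115}$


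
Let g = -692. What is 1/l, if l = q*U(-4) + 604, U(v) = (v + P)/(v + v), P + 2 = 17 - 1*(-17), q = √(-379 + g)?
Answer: 2416/1511743 + 42*I*√119/1511743 ≈ 0.0015982 + 0.00030307*I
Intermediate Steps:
q = 3*I*√119 (q = √(-379 - 692) = √(-1071) = 3*I*√119 ≈ 32.726*I)
P = 32 (P = -2 + (17 - 1*(-17)) = -2 + (17 + 17) = -2 + 34 = 32)
U(v) = (32 + v)/(2*v) (U(v) = (v + 32)/(v + v) = (32 + v)/((2*v)) = (32 + v)*(1/(2*v)) = (32 + v)/(2*v))
l = 604 - 21*I*√119/2 (l = (3*I*√119)*((½)*(32 - 4)/(-4)) + 604 = (3*I*√119)*((½)*(-¼)*28) + 604 = (3*I*√119)*(-7/2) + 604 = -21*I*√119/2 + 604 = 604 - 21*I*√119/2 ≈ 604.0 - 114.54*I)
1/l = 1/(604 - 21*I*√119/2)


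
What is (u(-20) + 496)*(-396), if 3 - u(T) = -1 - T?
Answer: -190080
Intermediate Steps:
u(T) = 4 + T (u(T) = 3 - (-1 - T) = 3 + (1 + T) = 4 + T)
(u(-20) + 496)*(-396) = ((4 - 20) + 496)*(-396) = (-16 + 496)*(-396) = 480*(-396) = -190080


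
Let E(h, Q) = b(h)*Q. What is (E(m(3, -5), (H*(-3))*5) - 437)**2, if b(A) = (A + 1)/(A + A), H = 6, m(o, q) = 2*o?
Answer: 958441/4 ≈ 2.3961e+5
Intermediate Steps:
b(A) = (1 + A)/(2*A) (b(A) = (1 + A)/((2*A)) = (1 + A)*(1/(2*A)) = (1 + A)/(2*A))
E(h, Q) = Q*(1 + h)/(2*h) (E(h, Q) = ((1 + h)/(2*h))*Q = Q*(1 + h)/(2*h))
(E(m(3, -5), (H*(-3))*5) - 437)**2 = (((6*(-3))*5)*(1 + 2*3)/(2*((2*3))) - 437)**2 = ((1/2)*(-18*5)*(1 + 6)/6 - 437)**2 = ((1/2)*(-90)*(1/6)*7 - 437)**2 = (-105/2 - 437)**2 = (-979/2)**2 = 958441/4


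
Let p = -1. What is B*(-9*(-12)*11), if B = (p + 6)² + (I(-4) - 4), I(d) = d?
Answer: 20196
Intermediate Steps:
B = 17 (B = (-1 + 6)² + (-4 - 4) = 5² - 8 = 25 - 8 = 17)
B*(-9*(-12)*11) = 17*(-9*(-12)*11) = 17*(108*11) = 17*1188 = 20196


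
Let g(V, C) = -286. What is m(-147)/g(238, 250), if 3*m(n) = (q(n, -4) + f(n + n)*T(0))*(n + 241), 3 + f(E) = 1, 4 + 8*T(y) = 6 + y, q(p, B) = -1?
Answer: 47/286 ≈ 0.16434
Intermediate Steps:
T(y) = 1/4 + y/8 (T(y) = -1/2 + (6 + y)/8 = -1/2 + (3/4 + y/8) = 1/4 + y/8)
f(E) = -2 (f(E) = -3 + 1 = -2)
m(n) = -241/2 - n/2 (m(n) = ((-1 - 2*(1/4 + (1/8)*0))*(n + 241))/3 = ((-1 - 2*(1/4 + 0))*(241 + n))/3 = ((-1 - 2*1/4)*(241 + n))/3 = ((-1 - 1/2)*(241 + n))/3 = (-3*(241 + n)/2)/3 = (-723/2 - 3*n/2)/3 = -241/2 - n/2)
m(-147)/g(238, 250) = (-241/2 - 1/2*(-147))/(-286) = (-241/2 + 147/2)*(-1/286) = -47*(-1/286) = 47/286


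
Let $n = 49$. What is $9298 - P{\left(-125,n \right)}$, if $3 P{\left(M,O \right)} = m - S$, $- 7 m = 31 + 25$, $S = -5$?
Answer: $9299$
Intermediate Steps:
$m = -8$ ($m = - \frac{31 + 25}{7} = \left(- \frac{1}{7}\right) 56 = -8$)
$P{\left(M,O \right)} = -1$ ($P{\left(M,O \right)} = \frac{-8 - -5}{3} = \frac{-8 + 5}{3} = \frac{1}{3} \left(-3\right) = -1$)
$9298 - P{\left(-125,n \right)} = 9298 - -1 = 9298 + 1 = 9299$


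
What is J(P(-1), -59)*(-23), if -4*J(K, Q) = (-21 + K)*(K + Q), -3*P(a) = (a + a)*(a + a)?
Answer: 278921/36 ≈ 7747.8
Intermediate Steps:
P(a) = -4*a²/3 (P(a) = -(a + a)*(a + a)/3 = -2*a*2*a/3 = -4*a²/3)
J(K, Q) = -(-21 + K)*(K + Q)/4
J(P(-1), -59)*(-23) = (-(-4/3*(-1)²)²/4 + 21*(-4/3*(-1)²)/4 + (21/4)*(-59) - ¼*(-4/3*(-1)²)*(-59))*(-23) = (-(-4/3*1)²/4 + 21*(-4/3*1)/4 - 1239/4 - ¼*(-4/3*1)*(-59))*(-23) = (-(-4/3)²/4 + (21/4)*(-4/3) - 1239/4 - ¼*(-4/3)*(-59))*(-23) = (-¼*16/9 - 7 - 1239/4 - 59/3)*(-23) = (-4/9 - 7 - 1239/4 - 59/3)*(-23) = -12127/36*(-23) = 278921/36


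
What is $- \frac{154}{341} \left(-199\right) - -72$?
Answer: $\frac{5018}{31} \approx 161.87$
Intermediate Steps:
$- \frac{154}{341} \left(-199\right) - -72 = \left(-154\right) \frac{1}{341} \left(-199\right) + 72 = \left(- \frac{14}{31}\right) \left(-199\right) + 72 = \frac{2786}{31} + 72 = \frac{5018}{31}$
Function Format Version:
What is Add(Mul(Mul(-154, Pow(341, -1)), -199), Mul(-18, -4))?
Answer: Rational(5018, 31) ≈ 161.87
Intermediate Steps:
Add(Mul(Mul(-154, Pow(341, -1)), -199), Mul(-18, -4)) = Add(Mul(Mul(-154, Rational(1, 341)), -199), 72) = Add(Mul(Rational(-14, 31), -199), 72) = Add(Rational(2786, 31), 72) = Rational(5018, 31)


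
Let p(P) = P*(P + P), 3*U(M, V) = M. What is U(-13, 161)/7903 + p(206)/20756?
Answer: 502990105/123026001 ≈ 4.0885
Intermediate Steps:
U(M, V) = M/3
p(P) = 2*P² (p(P) = P*(2*P) = 2*P²)
U(-13, 161)/7903 + p(206)/20756 = ((⅓)*(-13))/7903 + (2*206²)/20756 = -13/3*1/7903 + (2*42436)*(1/20756) = -13/23709 + 84872*(1/20756) = -13/23709 + 21218/5189 = 502990105/123026001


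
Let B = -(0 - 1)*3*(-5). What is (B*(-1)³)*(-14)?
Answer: -210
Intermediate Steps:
B = -15 (B = -(-1)*3*(-5) = -1*(-3)*(-5) = 3*(-5) = -15)
(B*(-1)³)*(-14) = -15*(-1)³*(-14) = -15*(-1)*(-14) = 15*(-14) = -210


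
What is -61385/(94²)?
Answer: -61385/8836 ≈ -6.9472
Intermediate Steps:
-61385/(94²) = -61385/8836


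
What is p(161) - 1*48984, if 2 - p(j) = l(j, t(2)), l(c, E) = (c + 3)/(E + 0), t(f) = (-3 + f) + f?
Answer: -49146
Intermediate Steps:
t(f) = -3 + 2*f
l(c, E) = (3 + c)/E
p(j) = -1 - j (p(j) = 2 - (3 + j)/(-3 + 2*2) = 2 - (3 + j)/(-3 + 4) = 2 - (3 + j)/1 = 2 - (3 + j) = 2 + (-3 - j) = -1 - j)
p(161) - 1*48984 = (-1 - 1*161) - 1*48984 = (-1 - 161) - 48984 = -162 - 48984 = -49146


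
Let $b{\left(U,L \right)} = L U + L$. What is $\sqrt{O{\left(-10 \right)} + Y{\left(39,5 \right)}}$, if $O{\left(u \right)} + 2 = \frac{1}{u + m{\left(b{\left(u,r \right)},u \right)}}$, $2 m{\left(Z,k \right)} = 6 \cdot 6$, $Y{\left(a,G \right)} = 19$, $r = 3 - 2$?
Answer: $\frac{\sqrt{274}}{4} \approx 4.1382$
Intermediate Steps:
$r = 1$ ($r = 3 - 2 = 1$)
$b{\left(U,L \right)} = L + L U$
$m{\left(Z,k \right)} = 18$ ($m{\left(Z,k \right)} = \frac{6 \cdot 6}{2} = \frac{1}{2} \cdot 36 = 18$)
$O{\left(u \right)} = -2 + \frac{1}{18 + u}$ ($O{\left(u \right)} = -2 + \frac{1}{u + 18} = -2 + \frac{1}{18 + u}$)
$\sqrt{O{\left(-10 \right)} + Y{\left(39,5 \right)}} = \sqrt{\frac{-35 - -20}{18 - 10} + 19} = \sqrt{\frac{-35 + 20}{8} + 19} = \sqrt{\frac{1}{8} \left(-15\right) + 19} = \sqrt{- \frac{15}{8} + 19} = \sqrt{\frac{137}{8}} = \frac{\sqrt{274}}{4}$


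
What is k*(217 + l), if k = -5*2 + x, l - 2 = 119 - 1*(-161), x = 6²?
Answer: 12974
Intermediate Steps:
x = 36
l = 282 (l = 2 + (119 - 1*(-161)) = 2 + (119 + 161) = 2 + 280 = 282)
k = 26 (k = -5*2 + 36 = -10 + 36 = 26)
k*(217 + l) = 26*(217 + 282) = 26*499 = 12974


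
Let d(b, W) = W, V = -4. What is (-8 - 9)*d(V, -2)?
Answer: 34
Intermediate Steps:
(-8 - 9)*d(V, -2) = (-8 - 9)*(-2) = -17*(-2) = 34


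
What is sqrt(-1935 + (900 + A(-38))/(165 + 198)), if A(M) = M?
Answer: I*sqrt(2104629)/33 ≈ 43.962*I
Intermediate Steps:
sqrt(-1935 + (900 + A(-38))/(165 + 198)) = sqrt(-1935 + (900 - 38)/(165 + 198)) = sqrt(-1935 + 862/363) = sqrt(-701543/363) = I*sqrt(2104629)/33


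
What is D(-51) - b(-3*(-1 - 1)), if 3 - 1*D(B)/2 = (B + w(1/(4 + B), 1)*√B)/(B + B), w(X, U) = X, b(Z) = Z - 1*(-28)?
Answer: -29 - I*√51/2397 ≈ -29.0 - 0.0029793*I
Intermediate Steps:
b(Z) = 28 + Z (b(Z) = Z + 28 = 28 + Z)
D(B) = 6 - (B + √B/(4 + B))/B (D(B) = 6 - 2*(B + √B/(4 + B))/(B + B) = 6 - 2*(B + √B/(4 + B))/(2*B) = 6 - 2*(B + √B/(4 + B))*1/(2*B) = 6 - (B + √B/(4 + B))/B)
D(-51) - b(-3*(-1 - 1)) = (5 - 1/(√(-51)*(4 - 51))) - (28 - 3*(-1 - 1)) = (5 - 1*(-I*√51/51)/(-47)) - (28 - 3*(-2)) = (5 - 1*(-I*√51/51)*(-1/47)) - (28 + 6) = (5 - I*√51/2397) - 1*34 = (5 - I*√51/2397) - 34 = -29 - I*√51/2397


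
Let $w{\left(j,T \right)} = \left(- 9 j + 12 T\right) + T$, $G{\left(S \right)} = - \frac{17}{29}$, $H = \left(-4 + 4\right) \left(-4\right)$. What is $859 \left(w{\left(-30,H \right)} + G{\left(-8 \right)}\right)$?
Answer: $\frac{6711367}{29} \approx 2.3143 \cdot 10^{5}$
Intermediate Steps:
$H = 0$ ($H = 0 \left(-4\right) = 0$)
$G{\left(S \right)} = - \frac{17}{29}$ ($G{\left(S \right)} = \left(-17\right) \frac{1}{29} = - \frac{17}{29}$)
$w{\left(j,T \right)} = - 9 j + 13 T$
$859 \left(w{\left(-30,H \right)} + G{\left(-8 \right)}\right) = 859 \left(\left(\left(-9\right) \left(-30\right) + 13 \cdot 0\right) - \frac{17}{29}\right) = 859 \left(\left(270 + 0\right) - \frac{17}{29}\right) = 859 \left(270 - \frac{17}{29}\right) = 859 \cdot \frac{7813}{29} = \frac{6711367}{29}$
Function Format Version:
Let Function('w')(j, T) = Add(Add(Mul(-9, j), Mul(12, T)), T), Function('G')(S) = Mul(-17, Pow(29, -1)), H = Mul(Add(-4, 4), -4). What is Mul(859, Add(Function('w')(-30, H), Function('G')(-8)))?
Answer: Rational(6711367, 29) ≈ 2.3143e+5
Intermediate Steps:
H = 0 (H = Mul(0, -4) = 0)
Function('G')(S) = Rational(-17, 29) (Function('G')(S) = Mul(-17, Rational(1, 29)) = Rational(-17, 29))
Function('w')(j, T) = Add(Mul(-9, j), Mul(13, T))
Mul(859, Add(Function('w')(-30, H), Function('G')(-8))) = Mul(859, Add(Add(Mul(-9, -30), Mul(13, 0)), Rational(-17, 29))) = Mul(859, Add(Add(270, 0), Rational(-17, 29))) = Mul(859, Add(270, Rational(-17, 29))) = Mul(859, Rational(7813, 29)) = Rational(6711367, 29)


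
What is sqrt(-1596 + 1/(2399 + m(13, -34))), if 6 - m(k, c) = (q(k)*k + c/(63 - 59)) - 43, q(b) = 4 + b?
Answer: I*sqrt(31903777294)/4471 ≈ 39.95*I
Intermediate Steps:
m(k, c) = 49 - c/4 - k*(4 + k) (m(k, c) = 6 - (((4 + k)*k + c/(63 - 59)) - 43) = 6 - ((k*(4 + k) + c/4) - 43) = 6 - ((c/4 + k*(4 + k)) - 43) = 6 - (-43 + c/4 + k*(4 + k)) = 6 + (43 - c/4 - k*(4 + k)) = 49 - c/4 - k*(4 + k))
sqrt(-1596 + 1/(2399 + m(13, -34))) = sqrt(-1596 + 1/(2399 + (49 - 1/4*(-34) - 1*13*(4 + 13)))) = sqrt(-1596 + 1/(2399 + (49 + 17/2 - 1*13*17))) = sqrt(-1596 + 1/(2399 + (49 + 17/2 - 221))) = sqrt(-1596 + 1/(2399 - 327/2)) = sqrt(-1596 + 1/(4471/2)) = sqrt(-1596 + 2/4471) = sqrt(-7135714/4471) = I*sqrt(31903777294)/4471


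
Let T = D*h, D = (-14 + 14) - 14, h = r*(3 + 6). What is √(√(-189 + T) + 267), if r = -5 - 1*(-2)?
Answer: √(267 + 3*√21) ≈ 16.756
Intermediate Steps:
r = -3 (r = -5 + 2 = -3)
h = -27 (h = -3*(3 + 6) = -3*9 = -27)
D = -14 (D = 0 - 14 = -14)
T = 378 (T = -14*(-27) = 378)
√(√(-189 + T) + 267) = √(√(-189 + 378) + 267) = √(√189 + 267) = √(3*√21 + 267) = √(267 + 3*√21)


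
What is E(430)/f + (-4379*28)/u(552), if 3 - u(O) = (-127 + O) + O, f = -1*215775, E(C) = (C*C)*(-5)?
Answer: 547141346/4203297 ≈ 130.17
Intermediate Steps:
E(C) = -5*C**2 (E(C) = C**2*(-5) = -5*C**2)
f = -215775
u(O) = 130 - 2*O (u(O) = 3 - ((-127 + O) + O) = 3 - (-127 + 2*O) = 3 + (127 - 2*O) = 130 - 2*O)
E(430)/f + (-4379*28)/u(552) = -5*430**2/(-215775) + (-4379*28)/(130 - 2*552) = -5*184900*(-1/215775) - 122612/(130 - 1104) = -924500*(-1/215775) - 122612/(-974) = 36980/8631 - 122612*(-1/974) = 36980/8631 + 61306/487 = 547141346/4203297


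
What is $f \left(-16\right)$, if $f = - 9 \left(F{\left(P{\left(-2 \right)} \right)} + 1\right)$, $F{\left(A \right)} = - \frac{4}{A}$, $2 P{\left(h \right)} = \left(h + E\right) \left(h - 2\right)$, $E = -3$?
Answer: $\frac{432}{5} \approx 86.4$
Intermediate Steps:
$P{\left(h \right)} = \frac{\left(-3 + h\right) \left(-2 + h\right)}{2}$ ($P{\left(h \right)} = \frac{\left(h - 3\right) \left(h - 2\right)}{2} = \frac{\left(-3 + h\right) \left(-2 + h\right)}{2}$)
$f = - \frac{27}{5}$ ($f = - 9 \left(- \frac{4}{3 + \frac{\left(-2\right)^{2}}{2} - -5} + 1\right) = - 9 \left(- \frac{4}{3 + \frac{1}{2} \cdot 4 + 5} + 1\right) = - 9 \left(- \frac{4}{3 + 2 + 5} + 1\right) = - 9 \left(- \frac{4}{10} + 1\right) = - 9 \left(\left(-4\right) \frac{1}{10} + 1\right) = - 9 \left(- \frac{2}{5} + 1\right) = \left(-9\right) \frac{3}{5} = - \frac{27}{5} \approx -5.4$)
$f \left(-16\right) = \left(- \frac{27}{5}\right) \left(-16\right) = \frac{432}{5}$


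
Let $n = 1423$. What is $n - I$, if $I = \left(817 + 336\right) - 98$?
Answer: $368$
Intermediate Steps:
$I = 1055$ ($I = 1153 - 98 = 1055$)
$n - I = 1423 - 1055 = 368$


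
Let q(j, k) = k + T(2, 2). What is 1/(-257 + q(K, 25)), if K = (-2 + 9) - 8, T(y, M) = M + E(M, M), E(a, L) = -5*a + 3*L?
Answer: -1/234 ≈ -0.0042735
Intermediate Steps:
T(y, M) = -M (T(y, M) = M + (-5*M + 3*M) = M - 2*M = -M)
K = -1 (K = 7 - 8 = -1)
q(j, k) = -2 + k (q(j, k) = k - 1*2 = k - 2 = -2 + k)
1/(-257 + q(K, 25)) = 1/(-257 + (-2 + 25)) = 1/(-257 + 23) = 1/(-234) = -1/234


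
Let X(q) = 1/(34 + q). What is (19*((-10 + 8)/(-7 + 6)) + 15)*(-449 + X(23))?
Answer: -1356376/57 ≈ -23796.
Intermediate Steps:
(19*((-10 + 8)/(-7 + 6)) + 15)*(-449 + X(23)) = (19*((-10 + 8)/(-7 + 6)) + 15)*(-449 + 1/(34 + 23)) = (19*(-2/(-1)) + 15)*(-449 + 1/57) = (19*(-2*(-1)) + 15)*(-449 + 1/57) = (19*2 + 15)*(-25592/57) = (38 + 15)*(-25592/57) = 53*(-25592/57) = -1356376/57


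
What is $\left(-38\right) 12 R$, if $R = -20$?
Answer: $9120$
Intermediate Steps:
$\left(-38\right) 12 R = \left(-38\right) 12 \left(-20\right) = \left(-456\right) \left(-20\right) = 9120$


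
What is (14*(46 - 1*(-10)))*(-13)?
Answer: -10192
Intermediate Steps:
(14*(46 - 1*(-10)))*(-13) = (14*(46 + 10))*(-13) = (14*56)*(-13) = 784*(-13) = -10192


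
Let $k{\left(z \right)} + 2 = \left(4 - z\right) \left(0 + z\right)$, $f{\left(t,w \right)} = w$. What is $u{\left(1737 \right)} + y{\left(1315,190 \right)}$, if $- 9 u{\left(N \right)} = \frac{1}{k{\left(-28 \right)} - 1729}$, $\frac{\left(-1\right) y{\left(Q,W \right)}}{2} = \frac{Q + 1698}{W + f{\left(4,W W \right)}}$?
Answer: $- \frac{71218214}{429002235} \approx -0.16601$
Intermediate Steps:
$y{\left(Q,W \right)} = - \frac{2 \left(1698 + Q\right)}{W + W^{2}}$ ($y{\left(Q,W \right)} = - 2 \frac{Q + 1698}{W + W W} = - 2 \frac{1698 + Q}{W + W^{2}} = - \frac{2 \left(1698 + Q\right)}{W + W^{2}}$)
$k{\left(z \right)} = -2 + z \left(4 - z\right)$ ($k{\left(z \right)} = -2 + \left(4 - z\right) \left(0 + z\right) = -2 + \left(4 - z\right) z = -2 + z \left(4 - z\right)$)
$u{\left(N \right)} = \frac{1}{23643}$ ($u{\left(N \right)} = - \frac{1}{9 \left(\left(-2 - \left(-28\right)^{2} + 4 \left(-28\right)\right) - 1729\right)} = - \frac{1}{9 \left(\left(-2 - 784 - 112\right) - 1729\right)} = - \frac{1}{9 \left(-898 - 1729\right)} = - \frac{1}{9 \left(-2627\right)} = \left(- \frac{1}{9}\right) \left(- \frac{1}{2627}\right) = \frac{1}{23643}$)
$u{\left(1737 \right)} + y{\left(1315,190 \right)} = \frac{1}{23643} + \frac{2 \left(-1698 - 1315\right)}{190 \left(1 + 190\right)} = \frac{1}{23643} + 2 \cdot \frac{1}{190} \cdot \frac{1}{191} \left(-1698 - 1315\right) = \frac{1}{23643} + 2 \cdot \frac{1}{190} \cdot \frac{1}{191} \left(-3013\right) = \frac{1}{23643} - \frac{3013}{18145} = - \frac{71218214}{429002235}$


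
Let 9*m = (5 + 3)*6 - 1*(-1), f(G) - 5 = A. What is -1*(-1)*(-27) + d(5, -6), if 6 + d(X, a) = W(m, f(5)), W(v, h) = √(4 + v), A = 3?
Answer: -33 + √85/3 ≈ -29.927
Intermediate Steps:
f(G) = 8 (f(G) = 5 + 3 = 8)
m = 49/9 (m = ((5 + 3)*6 - 1*(-1))/9 = (8*6 + 1)/9 = (48 + 1)/9 = (⅑)*49 = 49/9 ≈ 5.4444)
d(X, a) = -6 + √85/3 (d(X, a) = -6 + √(4 + 49/9) = -6 + √(85/9) = -6 + √85/3)
-1*(-1)*(-27) + d(5, -6) = -1*(-1)*(-27) + (-6 + √85/3) = 1*(-27) + (-6 + √85/3) = -27 + (-6 + √85/3) = -33 + √85/3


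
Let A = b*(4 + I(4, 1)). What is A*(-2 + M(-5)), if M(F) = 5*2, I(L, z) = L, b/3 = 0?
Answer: 0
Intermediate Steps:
b = 0 (b = 3*0 = 0)
M(F) = 10
A = 0 (A = 0*(4 + 4) = 0*8 = 0)
A*(-2 + M(-5)) = 0*(-2 + 10) = 0*8 = 0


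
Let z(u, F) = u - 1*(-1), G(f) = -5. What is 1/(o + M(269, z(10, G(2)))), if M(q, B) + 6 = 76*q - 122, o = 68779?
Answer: 1/89095 ≈ 1.1224e-5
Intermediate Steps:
z(u, F) = 1 + u (z(u, F) = u + 1 = 1 + u)
M(q, B) = -128 + 76*q (M(q, B) = -6 + (76*q - 122) = -6 + (-122 + 76*q) = -128 + 76*q)
1/(o + M(269, z(10, G(2)))) = 1/(68779 + (-128 + 76*269)) = 1/(68779 + (-128 + 20444)) = 1/(68779 + 20316) = 1/89095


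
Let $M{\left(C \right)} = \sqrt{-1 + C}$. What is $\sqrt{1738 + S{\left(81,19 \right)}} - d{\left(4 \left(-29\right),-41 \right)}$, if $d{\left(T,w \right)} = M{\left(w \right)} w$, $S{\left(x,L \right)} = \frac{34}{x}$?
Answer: $\frac{2 \sqrt{35203}}{9} + 41 i \sqrt{42} \approx 41.694 + 265.71 i$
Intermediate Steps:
$d{\left(T,w \right)} = w \sqrt{-1 + w}$ ($d{\left(T,w \right)} = \sqrt{-1 + w} w = w \sqrt{-1 + w}$)
$\sqrt{1738 + S{\left(81,19 \right)}} - d{\left(4 \left(-29\right),-41 \right)} = \sqrt{1738 + \frac{34}{81}} - - 41 \sqrt{-1 - 41} = \sqrt{1738 + 34 \cdot \frac{1}{81}} - - 41 \sqrt{-42} = \sqrt{1738 + \frac{34}{81}} - - 41 i \sqrt{42} = \sqrt{\frac{140812}{81}} - - 41 i \sqrt{42} = \frac{2 \sqrt{35203}}{9} + 41 i \sqrt{42}$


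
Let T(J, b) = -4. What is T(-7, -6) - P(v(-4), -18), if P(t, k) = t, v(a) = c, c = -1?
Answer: -3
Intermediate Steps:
v(a) = -1
T(-7, -6) - P(v(-4), -18) = -4 - 1*(-1) = -4 + 1 = -3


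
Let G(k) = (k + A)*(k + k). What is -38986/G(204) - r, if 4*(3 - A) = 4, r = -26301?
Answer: 1105253731/42024 ≈ 26301.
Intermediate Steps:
A = 2 (A = 3 - 1/4*4 = 3 - 1 = 2)
G(k) = 2*k*(2 + k) (G(k) = (k + 2)*(k + k) = (2 + k)*(2*k) = 2*k*(2 + k))
-38986/G(204) - r = -38986*1/(408*(2 + 204)) - 1*(-26301) = -38986/(2*204*206) + 26301 = -38986/84048 + 26301 = -38986*1/84048 + 26301 = -19493/42024 + 26301 = 1105253731/42024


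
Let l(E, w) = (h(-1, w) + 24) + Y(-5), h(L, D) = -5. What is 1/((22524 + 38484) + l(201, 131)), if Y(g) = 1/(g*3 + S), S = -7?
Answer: 22/1342593 ≈ 1.6386e-5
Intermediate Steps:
Y(g) = 1/(-7 + 3*g) (Y(g) = 1/(g*3 - 7) = 1/(3*g - 7) = 1/(-7 + 3*g))
l(E, w) = 417/22 (l(E, w) = (-5 + 24) + 1/(-7 + 3*(-5)) = 19 + 1/(-7 - 15) = 19 + 1/(-22) = 19 - 1/22 = 417/22)
1/((22524 + 38484) + l(201, 131)) = 1/((22524 + 38484) + 417/22) = 1/(61008 + 417/22) = 1/(1342593/22) = 22/1342593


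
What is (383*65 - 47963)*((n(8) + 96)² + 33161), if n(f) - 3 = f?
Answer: -1029063480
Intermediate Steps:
n(f) = 3 + f
(383*65 - 47963)*((n(8) + 96)² + 33161) = (383*65 - 47963)*(((3 + 8) + 96)² + 33161) = (24895 - 47963)*((11 + 96)² + 33161) = -23068*(107² + 33161) = -23068*(11449 + 33161) = -23068*44610 = -1029063480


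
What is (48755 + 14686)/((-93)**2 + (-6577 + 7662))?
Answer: 63441/9734 ≈ 6.5175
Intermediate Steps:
(48755 + 14686)/((-93)**2 + (-6577 + 7662)) = 63441/(8649 + 1085) = 63441/9734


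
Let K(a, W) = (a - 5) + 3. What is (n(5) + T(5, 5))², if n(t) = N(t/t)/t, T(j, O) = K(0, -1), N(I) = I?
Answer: 81/25 ≈ 3.2400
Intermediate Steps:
K(a, W) = -2 + a (K(a, W) = (-5 + a) + 3 = -2 + a)
T(j, O) = -2 (T(j, O) = -2 + 0 = -2)
n(t) = 1/t (n(t) = (t/t)/t = 1/t)
(n(5) + T(5, 5))² = (1/5 - 2)² = (⅕ - 2)² = (-9/5)² = 81/25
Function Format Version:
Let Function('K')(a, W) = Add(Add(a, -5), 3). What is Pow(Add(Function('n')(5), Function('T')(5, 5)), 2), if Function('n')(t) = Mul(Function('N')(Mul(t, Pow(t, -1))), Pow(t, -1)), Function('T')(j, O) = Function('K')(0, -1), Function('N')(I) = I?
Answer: Rational(81, 25) ≈ 3.2400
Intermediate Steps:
Function('K')(a, W) = Add(-2, a) (Function('K')(a, W) = Add(Add(-5, a), 3) = Add(-2, a))
Function('T')(j, O) = -2 (Function('T')(j, O) = Add(-2, 0) = -2)
Function('n')(t) = Pow(t, -1) (Function('n')(t) = Mul(Mul(t, Pow(t, -1)), Pow(t, -1)) = Mul(1, Pow(t, -1)) = Pow(t, -1))
Pow(Add(Function('n')(5), Function('T')(5, 5)), 2) = Pow(Add(Pow(5, -1), -2), 2) = Pow(Add(Rational(1, 5), -2), 2) = Pow(Rational(-9, 5), 2) = Rational(81, 25)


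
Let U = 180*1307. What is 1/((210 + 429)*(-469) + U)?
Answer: -1/64431 ≈ -1.5520e-5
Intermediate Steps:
U = 235260
1/((210 + 429)*(-469) + U) = 1/((210 + 429)*(-469) + 235260) = 1/(639*(-469) + 235260) = 1/(-299691 + 235260) = 1/(-64431) = -1/64431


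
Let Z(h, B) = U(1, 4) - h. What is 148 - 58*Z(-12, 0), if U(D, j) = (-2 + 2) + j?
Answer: -780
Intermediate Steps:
U(D, j) = j (U(D, j) = 0 + j = j)
Z(h, B) = 4 - h
148 - 58*Z(-12, 0) = 148 - 58*(4 - 1*(-12)) = 148 - 58*(4 + 12) = 148 - 58*16 = 148 - 928 = -780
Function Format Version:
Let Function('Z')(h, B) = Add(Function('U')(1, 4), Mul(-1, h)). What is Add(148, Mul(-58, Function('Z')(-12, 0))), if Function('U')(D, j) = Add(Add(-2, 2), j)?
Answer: -780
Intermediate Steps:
Function('U')(D, j) = j (Function('U')(D, j) = Add(0, j) = j)
Function('Z')(h, B) = Add(4, Mul(-1, h))
Add(148, Mul(-58, Function('Z')(-12, 0))) = Add(148, Mul(-58, Add(4, Mul(-1, -12)))) = Add(148, Mul(-58, Add(4, 12))) = Add(148, Mul(-58, 16)) = Add(148, -928) = -780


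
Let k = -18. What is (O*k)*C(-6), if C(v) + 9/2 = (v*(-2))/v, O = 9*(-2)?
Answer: -2106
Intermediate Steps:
O = -18
C(v) = -13/2 (C(v) = -9/2 + (v*(-2))/v = -9/2 + (-2*v)/v = -9/2 - 2 = -13/2)
(O*k)*C(-6) = -18*(-18)*(-13/2) = 324*(-13/2) = -2106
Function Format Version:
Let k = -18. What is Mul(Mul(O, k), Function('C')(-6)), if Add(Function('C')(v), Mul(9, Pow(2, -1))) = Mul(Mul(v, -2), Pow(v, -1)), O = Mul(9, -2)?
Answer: -2106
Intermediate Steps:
O = -18
Function('C')(v) = Rational(-13, 2) (Function('C')(v) = Add(Rational(-9, 2), Mul(Mul(v, -2), Pow(v, -1))) = Add(Rational(-9, 2), Mul(Mul(-2, v), Pow(v, -1))) = Add(Rational(-9, 2), -2) = Rational(-13, 2))
Mul(Mul(O, k), Function('C')(-6)) = Mul(Mul(-18, -18), Rational(-13, 2)) = Mul(324, Rational(-13, 2)) = -2106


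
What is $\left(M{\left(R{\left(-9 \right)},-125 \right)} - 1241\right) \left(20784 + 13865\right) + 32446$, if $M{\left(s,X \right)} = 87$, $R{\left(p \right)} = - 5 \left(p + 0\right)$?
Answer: $-39952500$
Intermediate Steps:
$R{\left(p \right)} = - 5 p$
$\left(M{\left(R{\left(-9 \right)},-125 \right)} - 1241\right) \left(20784 + 13865\right) + 32446 = \left(87 - 1241\right) \left(20784 + 13865\right) + 32446 = \left(-1154\right) 34649 + 32446 = -39984946 + 32446 = -39952500$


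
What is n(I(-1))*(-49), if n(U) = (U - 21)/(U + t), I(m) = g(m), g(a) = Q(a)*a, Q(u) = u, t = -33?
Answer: -245/8 ≈ -30.625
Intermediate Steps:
g(a) = a**2 (g(a) = a*a = a**2)
I(m) = m**2
n(U) = (-21 + U)/(-33 + U) (n(U) = (U - 21)/(U - 33) = (-21 + U)/(-33 + U))
n(I(-1))*(-49) = ((-21 + (-1)**2)/(-33 + (-1)**2))*(-49) = ((-21 + 1)/(-33 + 1))*(-49) = (-20/(-32))*(-49) = -1/32*(-20)*(-49) = (5/8)*(-49) = -245/8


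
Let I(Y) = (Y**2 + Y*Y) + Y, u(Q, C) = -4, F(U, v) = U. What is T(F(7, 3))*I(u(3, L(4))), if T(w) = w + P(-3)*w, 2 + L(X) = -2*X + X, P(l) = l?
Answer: -392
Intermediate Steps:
L(X) = -2 - X (L(X) = -2 + (-2*X + X) = -2 - X)
T(w) = -2*w (T(w) = w - 3*w = -2*w)
I(Y) = Y + 2*Y**2 (I(Y) = (Y**2 + Y**2) + Y = 2*Y**2 + Y = Y + 2*Y**2)
T(F(7, 3))*I(u(3, L(4))) = (-2*7)*(-4*(1 + 2*(-4))) = -(-56)*(1 - 8) = -(-56)*(-7) = -14*28 = -392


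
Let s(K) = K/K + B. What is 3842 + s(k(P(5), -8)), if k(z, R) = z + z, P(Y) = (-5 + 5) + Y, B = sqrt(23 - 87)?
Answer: 3843 + 8*I ≈ 3843.0 + 8.0*I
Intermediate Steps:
B = 8*I (B = sqrt(-64) = 8*I ≈ 8.0*I)
P(Y) = Y (P(Y) = 0 + Y = Y)
k(z, R) = 2*z
s(K) = 1 + 8*I (s(K) = K/K + 8*I = 1 + 8*I)
3842 + s(k(P(5), -8)) = 3842 + (1 + 8*I) = 3843 + 8*I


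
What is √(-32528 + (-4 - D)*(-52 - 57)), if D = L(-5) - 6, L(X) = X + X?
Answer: 2*I*√8459 ≈ 183.95*I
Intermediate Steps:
L(X) = 2*X
D = -16 (D = 2*(-5) - 6 = -10 - 6 = -16)
√(-32528 + (-4 - D)*(-52 - 57)) = √(-32528 + (-4 - 1*(-16))*(-52 - 57)) = √(-32528 + (-4 + 16)*(-109)) = √(-32528 + 12*(-109)) = √(-32528 - 1308) = √(-33836) = 2*I*√8459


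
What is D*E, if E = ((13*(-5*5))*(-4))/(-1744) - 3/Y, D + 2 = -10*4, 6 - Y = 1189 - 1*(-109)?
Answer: 1098804/35207 ≈ 31.210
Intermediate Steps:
Y = -1292 (Y = 6 - (1189 - 1*(-109)) = 6 - (1189 + 109) = 6 - 1*1298 = 6 - 1298 = -1292)
D = -42 (D = -2 - 10*4 = -2 - 40 = -42)
E = -26162/35207 (E = ((13*(-5*5))*(-4))/(-1744) - 3/(-1292) = ((13*(-25))*(-4))*(-1/1744) - 3*(-1/1292) = -325*(-4)*(-1/1744) + 3/1292 = 1300*(-1/1744) + 3/1292 = -325/436 + 3/1292 = -26162/35207 ≈ -0.74309)
D*E = -42*(-26162/35207) = 1098804/35207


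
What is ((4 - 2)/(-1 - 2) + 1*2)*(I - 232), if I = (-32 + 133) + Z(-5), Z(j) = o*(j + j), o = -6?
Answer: -284/3 ≈ -94.667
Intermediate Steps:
Z(j) = -12*j (Z(j) = -6*(j + j) = -12*j)
I = 161 (I = (-32 + 133) - 12*(-5) = 101 + 60 = 161)
((4 - 2)/(-1 - 2) + 1*2)*(I - 232) = ((4 - 2)/(-1 - 2) + 1*2)*(161 - 232) = (2/(-3) + 2)*(-71) = (2*(-⅓) + 2)*(-71) = (-⅔ + 2)*(-71) = (4/3)*(-71) = -284/3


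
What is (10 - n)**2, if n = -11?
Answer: 441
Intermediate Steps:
(10 - n)**2 = (10 - 1*(-11))**2 = (10 + 11)**2 = 21**2 = 441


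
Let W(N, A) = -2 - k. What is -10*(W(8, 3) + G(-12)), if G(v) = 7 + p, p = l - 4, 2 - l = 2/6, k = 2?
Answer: -20/3 ≈ -6.6667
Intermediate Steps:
l = 5/3 (l = 2 - 2/6 = 2 - 1*⅓ = 2 - ⅓ = 5/3 ≈ 1.6667)
p = -7/3 (p = 5/3 - 4 = -7/3 ≈ -2.3333)
W(N, A) = -4 (W(N, A) = -2 - 1*2 = -2 - 2 = -4)
G(v) = 14/3 (G(v) = 7 - 7/3 = 14/3)
-10*(W(8, 3) + G(-12)) = -10*(-4 + 14/3) = -10*⅔ = -20/3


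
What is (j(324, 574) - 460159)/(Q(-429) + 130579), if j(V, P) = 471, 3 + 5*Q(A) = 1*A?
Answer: -2298440/652463 ≈ -3.5227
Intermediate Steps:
Q(A) = -⅗ + A/5 (Q(A) = -⅗ + (1*A)/5 = -⅗ + A/5)
(j(324, 574) - 460159)/(Q(-429) + 130579) = (471 - 460159)/((-⅗ + (⅕)*(-429)) + 130579) = -459688/((-⅗ - 429/5) + 130579) = -459688/(-432/5 + 130579) = -459688/652463/5 = -459688*5/652463 = -2298440/652463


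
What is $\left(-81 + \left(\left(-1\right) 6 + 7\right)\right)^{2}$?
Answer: $6400$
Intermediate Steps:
$\left(-81 + \left(\left(-1\right) 6 + 7\right)\right)^{2} = \left(-81 + \left(-6 + 7\right)\right)^{2} = \left(-81 + 1\right)^{2} = \left(-80\right)^{2} = 6400$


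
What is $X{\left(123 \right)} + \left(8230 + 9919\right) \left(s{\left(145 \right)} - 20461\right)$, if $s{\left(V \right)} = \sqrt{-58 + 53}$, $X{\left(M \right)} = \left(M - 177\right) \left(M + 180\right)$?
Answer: $-371363051 + 18149 i \sqrt{5} \approx -3.7136 \cdot 10^{8} + 40582.0 i$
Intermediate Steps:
$X{\left(M \right)} = \left(-177 + M\right) \left(180 + M\right)$
$s{\left(V \right)} = i \sqrt{5}$ ($s{\left(V \right)} = \sqrt{-5} = i \sqrt{5}$)
$X{\left(123 \right)} + \left(8230 + 9919\right) \left(s{\left(145 \right)} - 20461\right) = \left(-31860 + 123^{2} + 3 \cdot 123\right) + \left(8230 + 9919\right) \left(i \sqrt{5} - 20461\right) = \left(-31860 + 15129 + 369\right) + 18149 \left(-20461 + i \sqrt{5}\right) = -16362 - \left(371346689 - 18149 i \sqrt{5}\right) = -371363051 + 18149 i \sqrt{5}$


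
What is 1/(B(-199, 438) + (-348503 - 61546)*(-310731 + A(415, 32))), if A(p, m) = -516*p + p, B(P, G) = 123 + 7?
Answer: 1/215052658474 ≈ 4.6500e-12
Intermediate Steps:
B(P, G) = 130
A(p, m) = -515*p
1/(B(-199, 438) + (-348503 - 61546)*(-310731 + A(415, 32))) = 1/(130 + (-348503 - 61546)*(-310731 - 515*415)) = 1/(130 - 410049*(-310731 - 213725)) = 1/(130 - 410049*(-524456)) = 1/(130 + 215052658344) = 1/215052658474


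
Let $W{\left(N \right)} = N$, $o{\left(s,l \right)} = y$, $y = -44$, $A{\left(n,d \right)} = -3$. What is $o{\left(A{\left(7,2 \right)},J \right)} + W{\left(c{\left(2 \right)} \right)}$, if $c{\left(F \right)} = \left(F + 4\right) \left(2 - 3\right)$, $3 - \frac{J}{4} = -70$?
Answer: $-50$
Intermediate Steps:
$J = 292$ ($J = 12 - -280 = 12 + 280 = 292$)
$o{\left(s,l \right)} = -44$
$c{\left(F \right)} = -4 - F$ ($c{\left(F \right)} = \left(4 + F\right) \left(-1\right) = -4 - F$)
$o{\left(A{\left(7,2 \right)},J \right)} + W{\left(c{\left(2 \right)} \right)} = -44 - 6 = -50$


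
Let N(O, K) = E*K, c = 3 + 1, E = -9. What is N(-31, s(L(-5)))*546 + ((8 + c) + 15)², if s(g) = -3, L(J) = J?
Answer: 15471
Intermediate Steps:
c = 4
N(O, K) = -9*K
N(-31, s(L(-5)))*546 + ((8 + c) + 15)² = -9*(-3)*546 + ((8 + 4) + 15)² = 27*546 + (12 + 15)² = 14742 + 27² = 14742 + 729 = 15471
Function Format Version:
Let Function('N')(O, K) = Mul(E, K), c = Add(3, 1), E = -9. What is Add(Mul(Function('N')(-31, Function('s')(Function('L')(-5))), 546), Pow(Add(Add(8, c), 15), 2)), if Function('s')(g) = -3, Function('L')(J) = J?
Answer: 15471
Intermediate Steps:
c = 4
Function('N')(O, K) = Mul(-9, K)
Add(Mul(Function('N')(-31, Function('s')(Function('L')(-5))), 546), Pow(Add(Add(8, c), 15), 2)) = Add(Mul(Mul(-9, -3), 546), Pow(Add(Add(8, 4), 15), 2)) = Add(Mul(27, 546), Pow(Add(12, 15), 2)) = Add(14742, Pow(27, 2)) = Add(14742, 729) = 15471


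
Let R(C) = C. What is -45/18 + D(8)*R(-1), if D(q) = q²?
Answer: -133/2 ≈ -66.500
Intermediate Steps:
-45/18 + D(8)*R(-1) = -45/18 + 8²*(-1) = -45*1/18 + 64*(-1) = -5/2 - 64 = -133/2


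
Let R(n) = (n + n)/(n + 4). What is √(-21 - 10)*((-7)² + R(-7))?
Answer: 161*I*√31/3 ≈ 298.8*I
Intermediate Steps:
R(n) = 2*n/(4 + n) (R(n) = (2*n)/(4 + n) = 2*n/(4 + n))
√(-21 - 10)*((-7)² + R(-7)) = √(-21 - 10)*((-7)² + 2*(-7)/(4 - 7)) = √(-31)*(49 + 2*(-7)/(-3)) = (I*√31)*(49 + 2*(-7)*(-⅓)) = (I*√31)*(49 + 14/3) = (I*√31)*(161/3) = 161*I*√31/3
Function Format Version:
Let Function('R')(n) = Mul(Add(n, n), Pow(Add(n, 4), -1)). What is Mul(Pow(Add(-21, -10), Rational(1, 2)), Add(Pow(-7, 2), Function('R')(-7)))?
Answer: Mul(Rational(161, 3), I, Pow(31, Rational(1, 2))) ≈ Mul(298.80, I)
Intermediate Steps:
Function('R')(n) = Mul(2, n, Pow(Add(4, n), -1)) (Function('R')(n) = Mul(Mul(2, n), Pow(Add(4, n), -1)) = Mul(2, n, Pow(Add(4, n), -1)))
Mul(Pow(Add(-21, -10), Rational(1, 2)), Add(Pow(-7, 2), Function('R')(-7))) = Mul(Pow(Add(-21, -10), Rational(1, 2)), Add(Pow(-7, 2), Mul(2, -7, Pow(Add(4, -7), -1)))) = Mul(Pow(-31, Rational(1, 2)), Add(49, Mul(2, -7, Pow(-3, -1)))) = Mul(Mul(I, Pow(31, Rational(1, 2))), Add(49, Mul(2, -7, Rational(-1, 3)))) = Mul(Mul(I, Pow(31, Rational(1, 2))), Add(49, Rational(14, 3))) = Mul(Mul(I, Pow(31, Rational(1, 2))), Rational(161, 3)) = Mul(Rational(161, 3), I, Pow(31, Rational(1, 2)))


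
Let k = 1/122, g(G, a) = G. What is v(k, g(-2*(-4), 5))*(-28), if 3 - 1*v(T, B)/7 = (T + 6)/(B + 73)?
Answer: -2833474/4941 ≈ -573.46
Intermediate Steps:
k = 1/122 ≈ 0.0081967
v(T, B) = 21 - 7*(6 + T)/(73 + B) (v(T, B) = 21 - 7*(T + 6)/(B + 73) = 21 - 7*(6 + T)/(73 + B))
v(k, g(-2*(-4), 5))*(-28) = (7*(213 - 1*1/122 + 3*(-2*(-4)))/(73 - 2*(-4)))*(-28) = (7*(213 - 1/122 + 3*8)/(73 + 8))*(-28) = (7*(213 - 1/122 + 24)/81)*(-28) = (7*(1/81)*(28913/122))*(-28) = (202391/9882)*(-28) = -2833474/4941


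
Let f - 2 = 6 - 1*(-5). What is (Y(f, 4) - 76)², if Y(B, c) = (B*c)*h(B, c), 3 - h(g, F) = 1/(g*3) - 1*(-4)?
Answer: 150544/9 ≈ 16727.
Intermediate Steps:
h(g, F) = -1 - 1/(3*g) (h(g, F) = 3 - (1/(g*3) - 1*(-4)) = 3 - (1/(3*g) + 4) = 3 - (4 + 1/(3*g)) = 3 + (-4 - 1/(3*g)) = -1 - 1/(3*g))
f = 13 (f = 2 + (6 - 1*(-5)) = 2 + (6 + 5) = 2 + 11 = 13)
Y(B, c) = c*(-⅓ - B) (Y(B, c) = (B*c)*((-⅓ - B)/B) = c*(-⅓ - B))
(Y(f, 4) - 76)² = (-1*4*(⅓ + 13) - 76)² = (-1*4*40/3 - 76)² = (-160/3 - 76)² = (-388/3)² = 150544/9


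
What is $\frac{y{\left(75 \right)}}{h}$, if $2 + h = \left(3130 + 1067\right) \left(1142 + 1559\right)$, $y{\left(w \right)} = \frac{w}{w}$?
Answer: $\frac{1}{11336095} \approx 8.8214 \cdot 10^{-8}$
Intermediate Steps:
$y{\left(w \right)} = 1$
$h = 11336095$ ($h = -2 + \left(3130 + 1067\right) \left(1142 + 1559\right) = -2 + 4197 \cdot 2701 = -2 + 11336097 = 11336095$)
$\frac{y{\left(75 \right)}}{h} = 1 \cdot \frac{1}{11336095} = \frac{1}{11336095}$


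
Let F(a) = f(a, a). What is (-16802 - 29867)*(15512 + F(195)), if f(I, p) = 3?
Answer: -724069535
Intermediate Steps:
F(a) = 3
(-16802 - 29867)*(15512 + F(195)) = (-16802 - 29867)*(15512 + 3) = -46669*15515 = -724069535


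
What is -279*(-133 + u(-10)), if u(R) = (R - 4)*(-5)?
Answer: 17577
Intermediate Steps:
u(R) = 20 - 5*R (u(R) = (-4 + R)*(-5) = 20 - 5*R)
-279*(-133 + u(-10)) = -279*(-133 + (20 - 5*(-10))) = -279*(-133 + (20 + 50)) = -279*(-133 + 70) = -279*(-63) = 17577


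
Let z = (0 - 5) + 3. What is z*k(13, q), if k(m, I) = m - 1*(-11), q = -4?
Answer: -48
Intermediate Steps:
k(m, I) = 11 + m (k(m, I) = m + 11 = 11 + m)
z = -2 (z = -5 + 3 = -2)
z*k(13, q) = -2*(11 + 13) = -2*24 = -48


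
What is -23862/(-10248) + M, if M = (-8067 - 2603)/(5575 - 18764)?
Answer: 6425183/2047892 ≈ 3.1375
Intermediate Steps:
M = 970/1199 (M = -10670/(-13189) = -10670*(-1/13189) = 970/1199 ≈ 0.80901)
-23862/(-10248) + M = -23862/(-10248) + 970/1199 = -23862*(-1/10248) + 970/1199 = 3977/1708 + 970/1199 = 6425183/2047892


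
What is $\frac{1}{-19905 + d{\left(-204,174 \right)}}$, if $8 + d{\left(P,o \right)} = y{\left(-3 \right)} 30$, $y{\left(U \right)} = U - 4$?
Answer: $- \frac{1}{20123} \approx -4.9694 \cdot 10^{-5}$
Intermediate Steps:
$y{\left(U \right)} = -4 + U$ ($y{\left(U \right)} = U - 4 = -4 + U$)
$d{\left(P,o \right)} = -218$ ($d{\left(P,o \right)} = -8 + \left(-4 - 3\right) 30 = -8 - 210 = -218$)
$\frac{1}{-19905 + d{\left(-204,174 \right)}} = \frac{1}{-19905 - 218} = \frac{1}{-20123} = - \frac{1}{20123}$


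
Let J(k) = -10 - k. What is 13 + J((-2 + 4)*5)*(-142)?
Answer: 2853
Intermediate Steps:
13 + J((-2 + 4)*5)*(-142) = 13 + (-10 - (-2 + 4)*5)*(-142) = 13 + (-10 - 2*5)*(-142) = 13 + (-10 - 1*10)*(-142) = 13 + (-10 - 10)*(-142) = 13 - 20*(-142) = 13 + 2840 = 2853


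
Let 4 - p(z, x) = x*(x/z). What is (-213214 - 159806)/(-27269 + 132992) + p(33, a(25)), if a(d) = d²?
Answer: -1529496337/129217 ≈ -11837.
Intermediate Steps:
p(z, x) = 4 - x²/z (p(z, x) = 4 - x*x/z = 4 - x²/z)
(-213214 - 159806)/(-27269 + 132992) + p(33, a(25)) = (-213214 - 159806)/(-27269 + 132992) + (4 - 1*(25²)²/33) = -373020/105723 + (4 - 1*625²*1/33) = -373020*1/105723 + (4 - 1*390625*1/33) = -124340/35241 + (4 - 390625/33) = -124340/35241 - 390493/33 = -1529496337/129217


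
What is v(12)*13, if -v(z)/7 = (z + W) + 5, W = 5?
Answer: -2002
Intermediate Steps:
v(z) = -70 - 7*z (v(z) = -7*((z + 5) + 5) = -7*((5 + z) + 5) = -7*(10 + z) = -70 - 7*z)
v(12)*13 = (-70 - 7*12)*13 = (-70 - 84)*13 = -154*13 = -2002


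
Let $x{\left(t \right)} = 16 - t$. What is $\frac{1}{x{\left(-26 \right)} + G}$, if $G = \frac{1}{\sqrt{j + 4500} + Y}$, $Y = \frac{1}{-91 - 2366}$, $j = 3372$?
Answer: $\frac{95044150771}{3991854049827} - \frac{109512 \sqrt{123}}{190088288087} \approx 0.023803$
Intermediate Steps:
$Y = - \frac{1}{2457}$ ($Y = \frac{1}{-2457} = - \frac{1}{2457} \approx -0.000407$)
$G = \frac{1}{- \frac{1}{2457} + 8 \sqrt{123}}$ ($G = \frac{1}{\sqrt{3372 + 4500} - \frac{1}{2457}} = \frac{1}{\sqrt{7872} - \frac{1}{2457}} = \frac{1}{8 \sqrt{123} - \frac{1}{2457}} = \frac{1}{- \frac{1}{2457} + 8 \sqrt{123}} \approx 0.011271$)
$\frac{1}{x{\left(-26 \right)} + G} = \frac{1}{\left(16 - -26\right) + \left(\frac{2457}{47522075327} + \frac{48294792 \sqrt{123}}{47522075327}\right)} = \frac{1}{\left(16 + 26\right) + \left(\frac{2457}{47522075327} + \frac{48294792 \sqrt{123}}{47522075327}\right)} = \frac{1}{42 + \left(\frac{2457}{47522075327} + \frac{48294792 \sqrt{123}}{47522075327}\right)} = \frac{1}{\frac{1995927166191}{47522075327} + \frac{48294792 \sqrt{123}}{47522075327}}$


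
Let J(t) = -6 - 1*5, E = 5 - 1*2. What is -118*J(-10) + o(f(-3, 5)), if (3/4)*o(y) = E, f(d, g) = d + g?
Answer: 1302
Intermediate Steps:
E = 3 (E = 5 - 2 = 3)
o(y) = 4 (o(y) = (4/3)*3 = 4)
J(t) = -11 (J(t) = -6 - 5 = -11)
-118*J(-10) + o(f(-3, 5)) = -118*(-11) + 4 = 1298 + 4 = 1302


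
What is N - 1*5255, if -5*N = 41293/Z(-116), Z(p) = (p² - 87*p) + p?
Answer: -615717093/117160 ≈ -5255.4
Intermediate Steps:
Z(p) = p² - 86*p
N = -41293/117160 (N = -41293/(5*((-116*(-86 - 116)))) = -41293/(5*((-116*(-202)))) = -41293/(5*23432) = -⅕*41293/23432 = -41293/117160 ≈ -0.35245)
N - 1*5255 = -41293/117160 - 1*5255 = -41293/117160 - 5255 = -615717093/117160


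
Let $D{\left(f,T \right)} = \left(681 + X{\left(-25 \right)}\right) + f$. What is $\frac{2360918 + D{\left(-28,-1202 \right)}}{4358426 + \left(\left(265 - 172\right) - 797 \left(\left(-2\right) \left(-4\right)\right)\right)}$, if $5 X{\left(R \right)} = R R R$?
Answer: $\frac{2358446}{4352143} \approx 0.5419$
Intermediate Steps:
$X{\left(R \right)} = \frac{R^{3}}{5}$ ($X{\left(R \right)} = \frac{R R R}{5} = \frac{R^{2} R}{5} = \frac{R^{3}}{5}$)
$D{\left(f,T \right)} = -2444 + f$ ($D{\left(f,T \right)} = \left(681 + \frac{\left(-25\right)^{3}}{5}\right) + f = \left(681 + \frac{1}{5} \left(-15625\right)\right) + f = \left(681 - 3125\right) + f = -2444 + f$)
$\frac{2360918 + D{\left(-28,-1202 \right)}}{4358426 + \left(\left(265 - 172\right) - 797 \left(\left(-2\right) \left(-4\right)\right)\right)} = \frac{2360918 - 2472}{4358426 + \left(\left(265 - 172\right) - 797 \left(\left(-2\right) \left(-4\right)\right)\right)} = \frac{2360918 - 2472}{4358426 + \left(\left(265 - 172\right) - 6376\right)} = \frac{2358446}{4358426 + \left(93 - 6376\right)} = \frac{2358446}{4358426 - 6283} = \frac{2358446}{4352143}$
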